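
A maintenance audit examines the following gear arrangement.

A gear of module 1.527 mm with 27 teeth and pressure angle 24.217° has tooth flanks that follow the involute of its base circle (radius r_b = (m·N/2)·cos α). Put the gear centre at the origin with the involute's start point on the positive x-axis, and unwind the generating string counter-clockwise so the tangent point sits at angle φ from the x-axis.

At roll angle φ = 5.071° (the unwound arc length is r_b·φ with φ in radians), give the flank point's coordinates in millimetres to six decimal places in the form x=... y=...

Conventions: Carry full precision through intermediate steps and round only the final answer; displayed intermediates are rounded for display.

recognized (one wheel, involute flank): single-mesh tooth geometry, m = 1.527, N = 27
pitch radius r_p = m·N/2 = 1.527·27/2 = 20.614500
base radius r_b = r_p·cos α = 20.614500·cos 24.217° = 18.800392
roll angle φ = 5.071° = 0.08850565 rad
x = r_b·(cos φ + φ·sin φ) = 18.873882
y = r_b·(sin φ − φ·cos φ) = 0.004341

x=18.873882 y=0.004341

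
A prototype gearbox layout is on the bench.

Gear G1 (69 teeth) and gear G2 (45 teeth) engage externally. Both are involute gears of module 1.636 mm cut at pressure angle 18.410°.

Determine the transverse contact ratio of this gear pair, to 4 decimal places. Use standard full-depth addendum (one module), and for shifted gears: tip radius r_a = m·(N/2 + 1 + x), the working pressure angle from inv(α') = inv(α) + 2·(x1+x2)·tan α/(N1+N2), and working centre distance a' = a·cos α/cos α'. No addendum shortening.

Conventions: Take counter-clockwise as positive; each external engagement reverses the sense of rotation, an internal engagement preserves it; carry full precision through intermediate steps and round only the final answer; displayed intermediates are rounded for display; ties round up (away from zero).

1.8649

topology: single-mesh involute geometry — m = 1.636, 69T/45T pair
base radii: r_b1 = 53.553350, r_b2 = 34.926098
tip radii: r_a1 = 58.078000, r_a2 = 38.446000
no profile shift: α' = α, a' = a
action lengths: √(r_a1²−r_b1²) = 22.474270, √(r_a2²−r_b2²) = 16.070552
base pitch p_b = π·m·cos α = 4.876603
CR = (22.474270 + 16.070552 − 93.252000·sin 18.41000°)/4.876603 = 1.864920
contact ratio ≈ 1.8649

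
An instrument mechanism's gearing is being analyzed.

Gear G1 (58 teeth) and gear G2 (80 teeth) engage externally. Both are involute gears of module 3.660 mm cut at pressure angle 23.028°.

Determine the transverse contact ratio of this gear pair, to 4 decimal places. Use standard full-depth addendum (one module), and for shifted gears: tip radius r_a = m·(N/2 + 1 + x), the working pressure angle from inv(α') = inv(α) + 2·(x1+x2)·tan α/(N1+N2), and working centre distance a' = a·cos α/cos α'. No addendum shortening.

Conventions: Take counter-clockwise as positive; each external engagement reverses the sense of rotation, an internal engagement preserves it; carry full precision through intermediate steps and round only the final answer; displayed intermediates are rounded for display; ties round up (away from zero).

1.6462

topology: single-mesh involute geometry — m = 3.660, 58T/80T pair
base radii: r_b1 = 97.682106, r_b2 = 134.733940
tip radii: r_a1 = 109.800000, r_a2 = 150.060000
no profile shift: α' = α, a' = a
action lengths: √(r_a1²−r_b1²) = 50.142259, √(r_a2²−r_b2²) = 66.066399
base pitch p_b = π·m·cos α = 10.581979
CR = (50.142259 + 66.066399 − 252.540000·sin 23.02800°)/10.581979 = 1.646179
contact ratio ≈ 1.6462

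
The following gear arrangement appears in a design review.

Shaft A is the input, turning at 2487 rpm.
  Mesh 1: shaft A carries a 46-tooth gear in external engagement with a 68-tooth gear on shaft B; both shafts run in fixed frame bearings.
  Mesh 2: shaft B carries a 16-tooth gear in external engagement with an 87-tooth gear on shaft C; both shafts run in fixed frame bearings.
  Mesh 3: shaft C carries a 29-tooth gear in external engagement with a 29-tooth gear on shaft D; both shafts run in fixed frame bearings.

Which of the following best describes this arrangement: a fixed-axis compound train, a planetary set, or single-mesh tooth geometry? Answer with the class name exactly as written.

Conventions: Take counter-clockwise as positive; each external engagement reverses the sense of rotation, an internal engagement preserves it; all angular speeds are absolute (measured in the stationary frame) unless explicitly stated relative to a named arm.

recognized (4 fixed axles, 3 meshes): fixed-axis compound train
classification: fixed-axis compound train

fixed-axis compound train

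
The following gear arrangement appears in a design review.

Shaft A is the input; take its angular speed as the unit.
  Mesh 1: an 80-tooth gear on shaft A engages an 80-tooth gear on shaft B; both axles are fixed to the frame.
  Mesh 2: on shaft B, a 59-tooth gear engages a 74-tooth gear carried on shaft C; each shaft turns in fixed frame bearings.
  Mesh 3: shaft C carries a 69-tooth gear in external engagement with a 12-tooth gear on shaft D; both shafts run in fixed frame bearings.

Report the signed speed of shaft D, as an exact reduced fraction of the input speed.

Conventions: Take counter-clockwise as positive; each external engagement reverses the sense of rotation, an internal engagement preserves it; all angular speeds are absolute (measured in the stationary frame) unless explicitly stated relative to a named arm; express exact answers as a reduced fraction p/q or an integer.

3-mesh fixed-axis compound train (all bearings frame-fixed)
mesh 1 [80T→80T]: |ω|/ω_in = 1×80/80 = 1, sense flips to −
mesh 2 [59T→74T]: |ω|/ω_in = 1×59/74 = 59/74, sense flips to +
mesh 3 [69T→12T]: |ω|/ω_in = (59/74)×69/12 = 1357/296, sense flips to −
signed output speed (× input speed) = -1357/296

-1357/296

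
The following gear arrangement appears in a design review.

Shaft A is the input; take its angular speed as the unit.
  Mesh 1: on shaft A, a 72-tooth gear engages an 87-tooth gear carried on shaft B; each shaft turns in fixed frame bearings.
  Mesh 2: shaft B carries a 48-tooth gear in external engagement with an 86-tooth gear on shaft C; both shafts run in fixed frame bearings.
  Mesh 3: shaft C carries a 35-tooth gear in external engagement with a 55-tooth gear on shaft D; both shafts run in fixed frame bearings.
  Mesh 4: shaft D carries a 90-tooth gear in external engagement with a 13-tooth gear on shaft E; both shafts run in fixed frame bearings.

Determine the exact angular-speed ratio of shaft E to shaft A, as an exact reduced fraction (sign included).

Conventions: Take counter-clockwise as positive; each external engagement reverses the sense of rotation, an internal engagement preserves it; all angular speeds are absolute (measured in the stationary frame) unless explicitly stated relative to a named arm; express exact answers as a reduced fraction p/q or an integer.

362880/178321

class = fixed-axis compound train [4 meshes; 4 ratios multiply, 4 sense flips]
mesh 1 [72T→87T]: running ratio 24/29, sense −
mesh 2 [48T→86T]: running ratio 576/1247, sense +
mesh 3 [35T→55T]: running ratio 4032/13717, sense −
mesh 4 [90T→13T]: running ratio 362880/178321, sense +
ω_out/ω_in = 362880/178321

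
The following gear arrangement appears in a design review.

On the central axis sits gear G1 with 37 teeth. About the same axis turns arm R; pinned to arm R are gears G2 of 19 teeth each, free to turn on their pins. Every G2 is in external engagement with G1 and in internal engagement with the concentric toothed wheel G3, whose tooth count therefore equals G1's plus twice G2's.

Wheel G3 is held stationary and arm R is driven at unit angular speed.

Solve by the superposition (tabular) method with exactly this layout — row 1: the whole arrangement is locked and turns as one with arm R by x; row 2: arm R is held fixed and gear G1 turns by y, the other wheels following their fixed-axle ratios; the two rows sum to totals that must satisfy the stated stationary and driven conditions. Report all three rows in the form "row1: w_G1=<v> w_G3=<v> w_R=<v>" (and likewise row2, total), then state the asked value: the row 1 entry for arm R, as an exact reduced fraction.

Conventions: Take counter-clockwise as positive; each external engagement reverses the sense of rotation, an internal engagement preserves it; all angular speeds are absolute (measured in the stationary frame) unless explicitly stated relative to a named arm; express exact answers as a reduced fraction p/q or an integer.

row1: w_G1=1 w_G3=1 w_R=1
row2: w_G1=75/37 w_G3=-1 w_R=0
total: w_G1=112/37 w_G3=0 w_R=1
asked value: 1

class = planetary set [G3 = 37+2·19 = 75; Willis about the carrier]
row 1: whole set turns with the arm by x
superposition row 2 [arm held]: sun y, ring −(37/75)·y, arm 0
boundary: total ω_ring = x − (37/75)·y = 0 and total ω_arm = x = 1  ⇒  y = 75/37, x = 1
row 2 ring = −(37/75)·75/37 = -1
totals (row 1 + row 2): sun 1 + 75/37 = 112/37, ring 1 + (-1) = 0, arm 1 + 0 = 1
asked cell (row1, arm) = 1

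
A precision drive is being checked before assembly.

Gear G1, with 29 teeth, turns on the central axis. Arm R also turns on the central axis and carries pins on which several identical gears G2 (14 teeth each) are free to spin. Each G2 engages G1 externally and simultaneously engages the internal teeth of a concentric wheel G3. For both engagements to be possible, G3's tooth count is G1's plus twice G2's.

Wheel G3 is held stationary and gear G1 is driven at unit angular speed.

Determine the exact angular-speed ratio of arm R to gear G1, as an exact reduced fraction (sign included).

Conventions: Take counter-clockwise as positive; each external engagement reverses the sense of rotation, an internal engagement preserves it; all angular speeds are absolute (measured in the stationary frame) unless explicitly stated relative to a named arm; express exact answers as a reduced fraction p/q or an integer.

topology: planetary set — G1 29T / G2 14T / G3 57T, arm = carrier (Willis)
ring teeth: 29 + 2·14 = 57
29(ω_sun−ω_arm) = −57(ω_ring−ω_arm),  ω_ring = 0, ω_sun = 1
29(1−ω_arm) = −57(0−ω_arm)  ⇒  86·ω_arm = 29  ⇒  ω_arm = 29/86
ω_out/ω_in = 29/86

29/86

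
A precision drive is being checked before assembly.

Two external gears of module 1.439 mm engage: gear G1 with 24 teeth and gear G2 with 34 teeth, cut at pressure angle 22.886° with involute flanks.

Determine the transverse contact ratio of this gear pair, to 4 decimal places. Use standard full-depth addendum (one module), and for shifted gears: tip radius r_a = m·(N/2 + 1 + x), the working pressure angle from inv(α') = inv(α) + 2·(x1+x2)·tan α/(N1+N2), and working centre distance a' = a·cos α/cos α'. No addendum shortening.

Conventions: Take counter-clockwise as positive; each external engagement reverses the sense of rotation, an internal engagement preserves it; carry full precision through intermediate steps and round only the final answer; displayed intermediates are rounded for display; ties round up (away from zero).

1.5317

recognized (one external pair, fixed centres): single-mesh tooth geometry, m = 1.439, N1 = 24, N2 = 34
base radii: r_b1 = 15.908671, r_b2 = 22.537284
tip radii: r_a1 = 18.707000, r_a2 = 25.902000
no profile shift: α' = α, a' = a
action lengths: √(r_a1²−r_b1²) = 9.842055, √(r_a2²−r_b2²) = 12.766536
base pitch p_b = π·m·cos α = 4.164880
CR = (9.842055 + 12.766536 − 41.731000·sin 22.88600°)/4.164880 = 1.531725
contact ratio ≈ 1.5317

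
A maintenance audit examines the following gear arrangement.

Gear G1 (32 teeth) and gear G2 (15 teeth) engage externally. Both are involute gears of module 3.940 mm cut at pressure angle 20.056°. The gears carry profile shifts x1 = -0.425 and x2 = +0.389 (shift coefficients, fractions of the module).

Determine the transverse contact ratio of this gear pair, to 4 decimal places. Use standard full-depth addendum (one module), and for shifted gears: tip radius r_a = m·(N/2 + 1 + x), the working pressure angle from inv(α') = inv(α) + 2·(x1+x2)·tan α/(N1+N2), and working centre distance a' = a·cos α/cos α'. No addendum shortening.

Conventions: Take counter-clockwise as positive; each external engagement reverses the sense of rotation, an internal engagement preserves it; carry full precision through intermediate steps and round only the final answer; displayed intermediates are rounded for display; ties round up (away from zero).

recognized (one external pair, fixed centres): single-mesh tooth geometry, m = 3.940, N1 = 32, N2 = 15
base radii: r_b1 = 59.217121, r_b2 = 27.758026
tip radii: r_a1 = 65.305500, r_a2 = 35.022660
inv(α') = inv(20.056°) + 2·(-0.425+0.389)·tan α/(32+15) = 0.01447499  ⇒  α' = 19.81238°
a' = a·cos α / cos α' = 92.5900·cos 20.056°/cos 19.81238° = 92.447331
action lengths: √(r_a1²−r_b1²) = 27.534358, √(r_a2²−r_b2²) = 21.356000
base pitch p_b = π·m·cos α = 11.627255
CR = (27.534358 + 21.356000 − 92.447331·sin 19.81238°)/11.627255 = 1.509913
contact ratio ≈ 1.5099

1.5099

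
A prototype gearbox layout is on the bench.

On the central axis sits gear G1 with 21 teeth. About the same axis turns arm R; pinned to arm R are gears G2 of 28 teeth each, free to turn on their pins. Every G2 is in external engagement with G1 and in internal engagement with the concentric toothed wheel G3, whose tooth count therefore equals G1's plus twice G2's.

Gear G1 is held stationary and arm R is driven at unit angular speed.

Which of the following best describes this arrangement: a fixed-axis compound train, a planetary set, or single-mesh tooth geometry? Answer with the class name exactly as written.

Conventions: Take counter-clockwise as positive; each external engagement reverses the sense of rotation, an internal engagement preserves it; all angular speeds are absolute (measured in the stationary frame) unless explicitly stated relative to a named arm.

recognized (axles ride arm R): planetary set, 21/28/77 teeth
classification: planetary set

planetary set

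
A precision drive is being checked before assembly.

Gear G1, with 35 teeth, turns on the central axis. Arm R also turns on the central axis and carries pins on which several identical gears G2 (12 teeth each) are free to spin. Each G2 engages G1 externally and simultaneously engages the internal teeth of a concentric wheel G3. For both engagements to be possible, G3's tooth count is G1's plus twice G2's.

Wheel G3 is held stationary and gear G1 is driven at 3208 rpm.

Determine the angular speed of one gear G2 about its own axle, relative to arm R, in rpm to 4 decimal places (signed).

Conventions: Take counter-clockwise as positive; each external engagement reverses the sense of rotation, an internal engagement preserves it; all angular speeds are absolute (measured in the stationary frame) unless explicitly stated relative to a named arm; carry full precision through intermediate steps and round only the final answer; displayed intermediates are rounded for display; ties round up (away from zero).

recognized (axles ride arm R): planetary set, 35/12/59 teeth
normalise by the input: solve with ω_sun = 1, then scale by 3208 rpm
ring teeth: 35 + 2·12 = 59
35(ω_sun−ω_arm) = −59(ω_ring−ω_arm),  ω_ring = 0, ω_sun = 1
35(1−ω_arm) = −59(0−ω_arm)  ⇒  94·ω_arm = 35  ⇒  ω_arm = 35/94
sun–planet mesh: 35·(1−35/94) = −12·(ω_p−ω_arm)  ⇒  ω_p−ω_arm = -2065/1128
scale: ω_p−ω_arm = -2065/1128 × 3208 rpm = -5872.8014 rpm

-5872.8014 rpm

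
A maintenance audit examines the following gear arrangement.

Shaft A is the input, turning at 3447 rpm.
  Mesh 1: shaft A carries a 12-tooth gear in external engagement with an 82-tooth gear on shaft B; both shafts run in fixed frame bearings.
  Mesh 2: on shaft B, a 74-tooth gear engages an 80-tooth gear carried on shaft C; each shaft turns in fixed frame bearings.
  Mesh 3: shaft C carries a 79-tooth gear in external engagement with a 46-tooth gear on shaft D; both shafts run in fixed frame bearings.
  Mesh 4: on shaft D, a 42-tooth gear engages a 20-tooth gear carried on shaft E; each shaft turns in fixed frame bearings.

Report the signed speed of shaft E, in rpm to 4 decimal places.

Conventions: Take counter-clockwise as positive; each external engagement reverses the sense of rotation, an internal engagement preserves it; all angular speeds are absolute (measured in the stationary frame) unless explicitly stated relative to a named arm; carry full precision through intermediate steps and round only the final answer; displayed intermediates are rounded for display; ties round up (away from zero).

+1682.8250 rpm

topology: fixed-axis compound train — 4 meshes, A→E
mesh 1 [12T→82T]: ω = 3447.0000×12/82 = 504.4390 rpm, sense flips to −
mesh 2 [74T→80T]: ω = 504.4390×74/80 = 466.6061 rpm, sense flips to +
mesh 3 [79T→46T]: ω = 466.6061×79/46 = 801.3453 rpm, sense flips to −
mesh 4 [42T→20T]: ω = 801.3453×42/20 = 1682.8250 rpm, sense flips to +
signed output speed = +1682.8250 rpm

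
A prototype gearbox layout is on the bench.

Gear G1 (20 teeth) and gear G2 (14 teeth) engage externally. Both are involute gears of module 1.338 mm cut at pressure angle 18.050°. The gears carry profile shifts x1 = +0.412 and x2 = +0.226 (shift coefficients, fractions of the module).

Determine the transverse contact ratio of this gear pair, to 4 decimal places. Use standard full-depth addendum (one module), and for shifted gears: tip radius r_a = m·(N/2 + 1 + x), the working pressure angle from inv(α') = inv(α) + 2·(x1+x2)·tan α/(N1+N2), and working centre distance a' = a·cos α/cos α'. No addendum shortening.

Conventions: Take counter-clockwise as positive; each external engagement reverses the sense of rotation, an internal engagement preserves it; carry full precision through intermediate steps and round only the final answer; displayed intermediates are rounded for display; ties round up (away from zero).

1.4333

topology: single-mesh involute geometry — m = 1.338, 20T/14T pair
base radii: r_b1 = 12.721523, r_b2 = 8.905066
tip radii: r_a1 = 15.269256, r_a2 = 11.006388
inv(α') = inv(18.050°) + 2·(+0.412+0.226)·tan α/(20+14) = 0.02308310  ⇒  α' = 23.01081°
a' = a·cos α / cos α' = 22.7460·cos 18.050°/cos 23.01081° = 23.496152
action lengths: √(r_a1²−r_b1²) = 8.444704, √(r_a2²−r_b2²) = 6.468413
base pitch p_b = π·m·cos α = 3.996584
CR = (8.444704 + 6.468413 − 23.496152·sin 23.01081°)/3.996584 = 1.433314
contact ratio ≈ 1.4333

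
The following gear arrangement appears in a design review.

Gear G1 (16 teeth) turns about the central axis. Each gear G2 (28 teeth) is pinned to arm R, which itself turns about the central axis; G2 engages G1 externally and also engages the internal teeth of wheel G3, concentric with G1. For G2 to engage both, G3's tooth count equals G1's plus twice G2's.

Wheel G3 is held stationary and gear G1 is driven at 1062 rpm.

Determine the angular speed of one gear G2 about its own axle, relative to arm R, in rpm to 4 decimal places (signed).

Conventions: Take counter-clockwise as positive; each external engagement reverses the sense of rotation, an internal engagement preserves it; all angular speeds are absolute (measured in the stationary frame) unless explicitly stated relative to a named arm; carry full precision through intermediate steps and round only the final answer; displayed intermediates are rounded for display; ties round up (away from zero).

-496.5195 rpm

recognized (axles ride arm R): planetary set, 16/28/72 teeth
normalise by the input: solve with ω_sun = 1, then scale by 1062 rpm
ring teeth: 16 + 2·28 = 72
16(ω_sun−ω_arm) = −72(ω_ring−ω_arm),  ω_ring = 0, ω_sun = 1
16(1−ω_arm) = −72(0−ω_arm)  ⇒  88·ω_arm = 16  ⇒  ω_arm = 2/11
sun–planet mesh: 16·(1−2/11) = −28·(ω_p−ω_arm)  ⇒  ω_p−ω_arm = -36/77
scale: ω_p−ω_arm = -36/77 × 1062 rpm = -496.5195 rpm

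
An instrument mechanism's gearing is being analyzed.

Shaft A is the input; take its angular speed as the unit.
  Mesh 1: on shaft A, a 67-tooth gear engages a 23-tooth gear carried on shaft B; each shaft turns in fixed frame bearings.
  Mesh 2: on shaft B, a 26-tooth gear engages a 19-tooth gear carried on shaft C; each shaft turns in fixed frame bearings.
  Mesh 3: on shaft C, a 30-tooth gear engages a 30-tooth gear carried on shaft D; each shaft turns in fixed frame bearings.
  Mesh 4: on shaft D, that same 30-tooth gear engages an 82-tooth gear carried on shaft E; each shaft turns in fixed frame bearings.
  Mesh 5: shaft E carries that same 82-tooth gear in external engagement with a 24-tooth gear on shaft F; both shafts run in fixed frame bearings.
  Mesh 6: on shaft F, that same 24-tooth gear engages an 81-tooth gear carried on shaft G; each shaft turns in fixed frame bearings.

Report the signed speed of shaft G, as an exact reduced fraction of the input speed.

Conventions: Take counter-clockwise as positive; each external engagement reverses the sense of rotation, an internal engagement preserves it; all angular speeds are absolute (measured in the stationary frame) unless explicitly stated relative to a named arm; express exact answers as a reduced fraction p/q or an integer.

17420/11799

6-mesh fixed-axis compound train (all bearings frame-fixed)
mesh 1 [67T→23T]: |ω|/ω_in = 1×67/23 = 67/23, sense flips to −
mesh 2 [26T→19T]: |ω|/ω_in = (67/23)×26/19 = 1742/437, sense flips to +
mesh 3 [30T→30T]: |ω|/ω_in = (1742/437)×30/30 = 1742/437, sense flips to −
mesh 4 [30T→82T]: |ω|/ω_in = (1742/437)×30/82 = 26130/17917, sense flips to +
mesh 5 [82T→24T]: |ω|/ω_in = (26130/17917)×82/24 = 4355/874, sense flips to −
mesh 6 [24T→81T]: |ω|/ω_in = (4355/874)×24/81 = 17420/11799, sense flips to +
signed output speed (× input speed) = 17420/11799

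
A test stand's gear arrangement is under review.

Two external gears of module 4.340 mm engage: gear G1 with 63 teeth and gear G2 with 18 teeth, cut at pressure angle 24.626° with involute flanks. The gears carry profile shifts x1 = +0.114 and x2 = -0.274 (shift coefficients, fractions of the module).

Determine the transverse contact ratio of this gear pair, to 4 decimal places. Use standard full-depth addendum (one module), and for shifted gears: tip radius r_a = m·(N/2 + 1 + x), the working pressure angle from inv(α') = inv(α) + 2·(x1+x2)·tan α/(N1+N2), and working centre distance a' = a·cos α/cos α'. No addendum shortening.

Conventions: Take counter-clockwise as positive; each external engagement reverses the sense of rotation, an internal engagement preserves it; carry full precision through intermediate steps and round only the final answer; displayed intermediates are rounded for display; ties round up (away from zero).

1.5357

recognized (one external pair, fixed centres): single-mesh tooth geometry, m = 4.340, N1 = 63, N2 = 18
base radii: r_b1 = 124.275831, r_b2 = 35.507380
tip radii: r_a1 = 141.544760, r_a2 = 42.210840
inv(α') = inv(24.626°) + 2·(+0.114-0.274)·tan α/(63+18) = 0.02676908  ⇒  α' = 24.12054°
a' = a·cos α / cos α' = 175.7700·cos 24.626°/cos 24.12054° = 175.068875
action lengths: √(r_a1²−r_b1²) = 67.752763, √(r_a2²−r_b2²) = 22.825007
base pitch p_b = π·m·cos α = 12.394414
CR = (67.752763 + 22.825007 − 175.068875·sin 24.12054°)/12.394414 = 1.535734
contact ratio ≈ 1.5357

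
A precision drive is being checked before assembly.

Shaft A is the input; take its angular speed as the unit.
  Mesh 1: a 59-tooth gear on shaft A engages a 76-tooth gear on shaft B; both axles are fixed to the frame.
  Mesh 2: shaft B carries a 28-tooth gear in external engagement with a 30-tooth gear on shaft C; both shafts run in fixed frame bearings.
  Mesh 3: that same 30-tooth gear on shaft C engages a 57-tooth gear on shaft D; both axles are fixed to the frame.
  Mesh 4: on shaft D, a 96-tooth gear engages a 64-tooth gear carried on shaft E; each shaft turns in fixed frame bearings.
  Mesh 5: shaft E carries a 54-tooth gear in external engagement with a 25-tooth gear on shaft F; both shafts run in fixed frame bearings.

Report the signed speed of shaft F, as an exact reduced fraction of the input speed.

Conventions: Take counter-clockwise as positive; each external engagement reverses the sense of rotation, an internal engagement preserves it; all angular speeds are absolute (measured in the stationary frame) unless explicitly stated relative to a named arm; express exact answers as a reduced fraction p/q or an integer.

-11151/9025

5-mesh fixed-axis compound train (all bearings frame-fixed)
mesh 1 [59T→76T]: |ω|/ω_in = 1×59/76 = 59/76, sense flips to −
mesh 2 [28T→30T]: |ω|/ω_in = (59/76)×28/30 = 413/570, sense flips to +
mesh 3 [30T→57T]: |ω|/ω_in = (413/570)×30/57 = 413/1083, sense flips to −
mesh 4 [96T→64T]: |ω|/ω_in = (413/1083)×96/64 = 413/722, sense flips to +
mesh 5 [54T→25T]: |ω|/ω_in = (413/722)×54/25 = 11151/9025, sense flips to −
signed output speed (× input speed) = -11151/9025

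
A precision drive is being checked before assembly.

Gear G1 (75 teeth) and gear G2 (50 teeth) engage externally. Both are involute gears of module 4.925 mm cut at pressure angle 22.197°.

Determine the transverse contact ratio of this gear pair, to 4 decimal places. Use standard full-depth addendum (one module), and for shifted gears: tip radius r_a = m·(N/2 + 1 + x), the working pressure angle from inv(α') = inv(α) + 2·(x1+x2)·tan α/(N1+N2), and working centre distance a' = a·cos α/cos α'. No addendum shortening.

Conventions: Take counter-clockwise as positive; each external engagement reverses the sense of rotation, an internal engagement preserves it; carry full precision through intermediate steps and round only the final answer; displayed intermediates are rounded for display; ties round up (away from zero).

topology: single-mesh involute geometry — m = 4.925, 75T/50T pair
base radii: r_b1 = 171.000377, r_b2 = 114.000251
tip radii: r_a1 = 189.612500, r_a2 = 128.050000
no profile shift: α' = α, a' = a
action lengths: √(r_a1²−r_b1²) = 81.925400, √(r_a2²−r_b2²) = 58.315908
base pitch p_b = π·m·cos α = 14.325694
CR = (81.925400 + 58.315908 − 307.812500·sin 22.19700°)/14.325694 = 1.671969
contact ratio ≈ 1.6720

1.6720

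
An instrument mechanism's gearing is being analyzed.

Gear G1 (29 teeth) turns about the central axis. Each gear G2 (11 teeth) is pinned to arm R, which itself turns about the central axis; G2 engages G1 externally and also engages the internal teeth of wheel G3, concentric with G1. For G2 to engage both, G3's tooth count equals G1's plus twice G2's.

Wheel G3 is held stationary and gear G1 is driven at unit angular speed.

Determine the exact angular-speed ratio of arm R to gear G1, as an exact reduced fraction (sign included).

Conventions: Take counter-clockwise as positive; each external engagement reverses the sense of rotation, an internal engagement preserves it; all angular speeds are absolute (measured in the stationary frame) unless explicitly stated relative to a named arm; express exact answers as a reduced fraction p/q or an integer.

planetary set (29T centre, 11T on arm, 51T internal) — Willis relation
ring teeth: 29 + 2·11 = 51
29(ω_sun−ω_arm) = −51(ω_ring−ω_arm),  ω_ring = 0, ω_sun = 1
29(1−ω_arm) = −51(0−ω_arm)  ⇒  80·ω_arm = 29  ⇒  ω_arm = 29/80
ω_out/ω_in = 29/80

29/80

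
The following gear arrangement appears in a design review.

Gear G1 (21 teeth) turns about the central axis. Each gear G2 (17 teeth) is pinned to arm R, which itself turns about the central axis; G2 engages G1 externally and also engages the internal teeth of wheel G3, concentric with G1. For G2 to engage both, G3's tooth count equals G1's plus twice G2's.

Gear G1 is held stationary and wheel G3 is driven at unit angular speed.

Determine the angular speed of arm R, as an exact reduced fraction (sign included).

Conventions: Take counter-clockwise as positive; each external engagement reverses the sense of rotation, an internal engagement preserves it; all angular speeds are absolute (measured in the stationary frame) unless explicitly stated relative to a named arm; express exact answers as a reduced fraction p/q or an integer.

55/76

recognized (axles ride arm R): planetary set, 21/17/55 teeth
ring teeth: 21 + 2·17 = 55
21(ω_sun−ω_arm) = −55(ω_ring−ω_arm),  ω_sun = 0, ω_ring = 1
21(0−ω_arm) = −55(1−ω_arm)  ⇒  76·ω_arm = 55  ⇒  ω_arm = 55/76
exact speed ratio = 55/76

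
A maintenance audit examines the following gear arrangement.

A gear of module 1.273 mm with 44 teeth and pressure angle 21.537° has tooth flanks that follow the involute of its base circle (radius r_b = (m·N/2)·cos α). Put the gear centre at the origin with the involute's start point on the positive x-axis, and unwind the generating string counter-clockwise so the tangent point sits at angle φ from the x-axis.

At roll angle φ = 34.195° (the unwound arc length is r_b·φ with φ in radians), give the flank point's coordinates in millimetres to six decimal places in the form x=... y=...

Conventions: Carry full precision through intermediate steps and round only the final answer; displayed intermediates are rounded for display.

class = single-mesh tooth geometry [base-circle involute, m = 1.273, 44T]
pitch radius r_p = m·N/2 = 1.273·44/2 = 28.006000
base radius r_b = r_p·cos α = 28.006000·cos 21.537° = 26.050641
roll angle φ = 34.195° = 0.59681534 rad
x = r_b·(cos φ + φ·sin φ) = 30.285082
y = r_b·(sin φ − φ·cos φ) = 1.781019

x=30.285082 y=1.781019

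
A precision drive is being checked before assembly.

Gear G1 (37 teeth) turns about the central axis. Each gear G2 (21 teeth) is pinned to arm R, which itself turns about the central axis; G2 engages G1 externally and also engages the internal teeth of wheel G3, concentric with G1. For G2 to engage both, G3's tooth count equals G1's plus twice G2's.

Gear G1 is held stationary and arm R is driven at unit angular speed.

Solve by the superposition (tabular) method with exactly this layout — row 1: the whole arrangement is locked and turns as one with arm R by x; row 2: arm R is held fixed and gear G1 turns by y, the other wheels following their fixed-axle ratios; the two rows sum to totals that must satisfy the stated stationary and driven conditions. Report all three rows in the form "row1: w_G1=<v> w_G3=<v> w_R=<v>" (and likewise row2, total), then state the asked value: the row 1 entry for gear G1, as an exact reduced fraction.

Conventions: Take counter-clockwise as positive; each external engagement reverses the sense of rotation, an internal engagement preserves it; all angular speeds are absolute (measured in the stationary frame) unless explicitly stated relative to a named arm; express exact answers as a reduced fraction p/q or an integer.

row1: w_G1=1 w_G3=1 w_R=1
row2: w_G1=-1 w_G3=37/79 w_R=0
total: w_G1=0 w_G3=116/79 w_R=1
asked value: 1

planetary set (37T centre, 21T on arm, 79T internal) — Willis relation
row 1 — lock + rotate with arm: ω_sun = ω_ring = ω_arm = x
superposition row 2 [arm held]: sun y, ring −(37/79)·y, arm 0
boundary: total ω_sun = x + y = 0 and total ω_arm = x = 1  ⇒  y = -1, x = 1
row 2 ring = −(37/79)·(-1) = 37/79
totals (row 1 + row 2): sun 1 + (-1) = 0, ring 1 + 37/79 = 116/79, arm 1 + 0 = 1
asked cell (row1, sun) = 1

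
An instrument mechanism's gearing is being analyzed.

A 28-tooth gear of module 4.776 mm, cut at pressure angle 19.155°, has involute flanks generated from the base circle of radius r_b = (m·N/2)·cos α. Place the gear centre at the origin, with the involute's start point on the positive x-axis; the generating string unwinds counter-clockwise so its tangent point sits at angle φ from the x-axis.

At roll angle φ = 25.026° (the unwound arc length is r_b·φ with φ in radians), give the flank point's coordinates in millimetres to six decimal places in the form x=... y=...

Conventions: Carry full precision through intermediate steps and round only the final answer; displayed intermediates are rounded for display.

class = single-mesh tooth geometry [base-circle involute, m = 4.776, 28T]
pitch radius r_p = m·N/2 = 4.776·28/2 = 66.864000
base radius r_b = r_p·cos α = 66.864000·cos 19.155° = 63.162033
roll angle φ = 25.026° = 0.43678610 rad
x = r_b·(cos φ + φ·sin φ) = 68.902786
y = r_b·(sin φ − φ·cos φ) = 1.721207

x=68.902786 y=1.721207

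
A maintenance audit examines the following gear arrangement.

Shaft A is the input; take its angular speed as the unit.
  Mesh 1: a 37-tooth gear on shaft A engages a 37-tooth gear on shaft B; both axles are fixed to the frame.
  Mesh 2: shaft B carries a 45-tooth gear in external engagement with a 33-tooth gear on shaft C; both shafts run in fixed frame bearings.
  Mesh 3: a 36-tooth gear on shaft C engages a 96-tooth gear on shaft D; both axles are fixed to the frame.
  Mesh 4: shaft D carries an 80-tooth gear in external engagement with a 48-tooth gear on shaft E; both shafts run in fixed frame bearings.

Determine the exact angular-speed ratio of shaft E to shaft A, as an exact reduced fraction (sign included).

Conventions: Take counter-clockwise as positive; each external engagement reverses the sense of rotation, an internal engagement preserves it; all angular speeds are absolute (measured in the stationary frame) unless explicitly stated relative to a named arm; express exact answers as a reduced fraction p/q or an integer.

class = fixed-axis compound train [4 meshes; 4 ratios multiply, 4 sense flips]
mesh 1 [37T→37T]: running ratio 1, sense −
mesh 2 [45T→33T]: running ratio 15/11, sense +
mesh 3 [36T→96T]: running ratio 45/88, sense −
mesh 4 [80T→48T]: running ratio 75/88, sense +
ω_out/ω_in = 75/88

75/88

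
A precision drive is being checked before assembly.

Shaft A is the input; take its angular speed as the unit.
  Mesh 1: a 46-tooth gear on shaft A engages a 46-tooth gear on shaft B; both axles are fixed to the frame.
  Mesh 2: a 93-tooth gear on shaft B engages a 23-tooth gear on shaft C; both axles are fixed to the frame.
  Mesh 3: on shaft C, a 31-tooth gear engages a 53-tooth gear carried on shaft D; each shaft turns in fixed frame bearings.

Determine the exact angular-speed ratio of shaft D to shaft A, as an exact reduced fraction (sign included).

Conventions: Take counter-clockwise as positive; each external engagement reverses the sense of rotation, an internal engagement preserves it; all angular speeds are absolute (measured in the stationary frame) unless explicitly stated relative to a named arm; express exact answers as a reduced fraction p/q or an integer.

class = fixed-axis compound train [3 meshes; 3 ratios multiply, 3 sense flips]
mesh 1 [46T→46T]: running ratio 1, sense −
mesh 2 [93T→23T]: running ratio 93/23, sense +
mesh 3 [31T→53T]: running ratio 2883/1219, sense −
ω_out/ω_in = -2883/1219

-2883/1219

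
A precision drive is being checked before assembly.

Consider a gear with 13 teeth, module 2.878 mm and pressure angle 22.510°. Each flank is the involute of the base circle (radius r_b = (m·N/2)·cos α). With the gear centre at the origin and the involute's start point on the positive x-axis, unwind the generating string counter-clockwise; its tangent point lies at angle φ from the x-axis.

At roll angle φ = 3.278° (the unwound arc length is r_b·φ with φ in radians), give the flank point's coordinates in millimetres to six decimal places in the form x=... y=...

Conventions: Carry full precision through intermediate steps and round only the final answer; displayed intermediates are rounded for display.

x=17.310025 y=0.001078

single-mesh involute tooth geometry (13T wheel at module 2.878)
pitch radius r_p = m·N/2 = 2.878·13/2 = 18.707000
base radius r_b = r_p·cos α = 18.707000·cos 22.510° = 17.281765
roll angle φ = 3.278° = 0.05721189 rad
x = r_b·(cos φ + φ·sin φ) = 17.310025
y = r_b·(sin φ − φ·cos φ) = 0.001078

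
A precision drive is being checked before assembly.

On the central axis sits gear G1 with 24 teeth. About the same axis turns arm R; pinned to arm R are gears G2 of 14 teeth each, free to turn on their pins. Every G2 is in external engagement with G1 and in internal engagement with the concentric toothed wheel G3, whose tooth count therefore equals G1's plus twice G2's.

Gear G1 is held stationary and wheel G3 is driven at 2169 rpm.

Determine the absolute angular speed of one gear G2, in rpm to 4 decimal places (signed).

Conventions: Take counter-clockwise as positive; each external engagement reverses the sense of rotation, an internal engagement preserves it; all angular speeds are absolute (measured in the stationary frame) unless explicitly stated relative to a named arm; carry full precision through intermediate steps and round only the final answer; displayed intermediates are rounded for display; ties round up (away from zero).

+4028.1429 rpm

class = planetary set [G3 = 24+2·14 = 52; Willis about the carrier]
normalise by the input: solve with ω_ring = 1, then scale by 2169 rpm
ring teeth: 24 + 2·14 = 52
24(ω_sun−ω_arm) = −52(ω_ring−ω_arm),  ω_sun = 0, ω_ring = 1
24(0−ω_arm) = −52(1−ω_arm)  ⇒  76·ω_arm = 52  ⇒  ω_arm = 13/19
sun–planet mesh: 24·(0−13/19) = −14·(ω_p−ω_arm)  ⇒  ω_p−ω_arm = 156/133
ω_p = 13/19 + 156/133 = 13/7
scale: ω_p = 13/7 × 2169 rpm = +4028.1429 rpm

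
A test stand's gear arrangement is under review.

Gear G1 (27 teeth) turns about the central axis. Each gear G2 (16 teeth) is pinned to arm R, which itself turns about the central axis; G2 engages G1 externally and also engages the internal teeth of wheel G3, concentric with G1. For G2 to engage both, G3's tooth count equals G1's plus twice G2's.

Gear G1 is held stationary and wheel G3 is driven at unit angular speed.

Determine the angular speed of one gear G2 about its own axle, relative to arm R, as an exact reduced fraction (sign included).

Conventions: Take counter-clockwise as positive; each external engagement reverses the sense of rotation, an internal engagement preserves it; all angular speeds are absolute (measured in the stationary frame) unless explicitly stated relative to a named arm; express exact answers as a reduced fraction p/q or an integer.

planetary set (27T centre, 16T on arm, 59T internal) — Willis relation
ring teeth: 27 + 2·16 = 59
27(ω_sun−ω_arm) = −59(ω_ring−ω_arm),  ω_sun = 0, ω_ring = 1
27(0−ω_arm) = −59(1−ω_arm)  ⇒  86·ω_arm = 59  ⇒  ω_arm = 59/86
sun–planet mesh: 27·(0−59/86) = −16·(ω_p−ω_arm)  ⇒  ω_p−ω_arm = 1593/1376
exact speed ratio = 1593/1376

1593/1376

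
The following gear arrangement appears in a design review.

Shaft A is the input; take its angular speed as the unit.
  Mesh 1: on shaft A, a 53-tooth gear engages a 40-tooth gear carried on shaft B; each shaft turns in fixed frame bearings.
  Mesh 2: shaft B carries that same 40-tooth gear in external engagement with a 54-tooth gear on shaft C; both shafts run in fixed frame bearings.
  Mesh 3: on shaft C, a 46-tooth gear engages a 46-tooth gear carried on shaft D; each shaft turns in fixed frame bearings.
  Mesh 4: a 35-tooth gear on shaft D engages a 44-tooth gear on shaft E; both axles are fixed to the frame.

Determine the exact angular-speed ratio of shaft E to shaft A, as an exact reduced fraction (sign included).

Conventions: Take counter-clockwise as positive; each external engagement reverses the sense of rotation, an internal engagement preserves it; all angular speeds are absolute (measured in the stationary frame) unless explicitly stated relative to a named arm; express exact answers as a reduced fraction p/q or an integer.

class = fixed-axis compound train [4 meshes; 4 ratios multiply, 4 sense flips]
mesh 1 [53T→40T]: running ratio 53/40, sense −
mesh 2 [40T→54T]: running ratio 53/54, sense +
mesh 3 [46T→46T]: running ratio 53/54, sense −
mesh 4 [35T→44T]: running ratio 1855/2376, sense +
ω_out/ω_in = 1855/2376

1855/2376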